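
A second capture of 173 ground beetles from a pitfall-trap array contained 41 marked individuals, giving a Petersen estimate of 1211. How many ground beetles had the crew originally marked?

From N = M·C/R: M = N·R / C = 1211·41 / 173 = 49651 / 173 = 287.

M = 287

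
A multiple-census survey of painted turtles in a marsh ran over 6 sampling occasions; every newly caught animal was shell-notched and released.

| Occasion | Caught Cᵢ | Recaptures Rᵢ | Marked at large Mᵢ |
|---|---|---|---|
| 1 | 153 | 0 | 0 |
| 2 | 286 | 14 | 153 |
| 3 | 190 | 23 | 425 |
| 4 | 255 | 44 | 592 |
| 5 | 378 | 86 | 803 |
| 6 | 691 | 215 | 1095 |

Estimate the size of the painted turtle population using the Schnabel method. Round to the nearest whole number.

N ≈ 3496

Σ MᵢCᵢ = 0·153 + 153·286 + 425·190 + 592·255 + 803·378 + 1095·691 = 0 + 43758 + 80750 + 150960 + 303534 + 756645 = 1335647
Σ Rᵢ = 0 + 14 + 23 + 44 + 86 + 215 = 382
N̂ = 1335647 / 382 ≈ 3496.46 → 3496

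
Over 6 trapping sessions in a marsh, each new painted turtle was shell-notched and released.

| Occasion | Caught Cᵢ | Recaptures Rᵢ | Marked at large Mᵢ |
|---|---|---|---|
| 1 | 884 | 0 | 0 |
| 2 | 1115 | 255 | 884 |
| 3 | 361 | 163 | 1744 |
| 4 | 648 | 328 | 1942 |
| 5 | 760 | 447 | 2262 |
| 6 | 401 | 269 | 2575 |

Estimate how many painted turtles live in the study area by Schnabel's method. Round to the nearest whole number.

N ≈ 3848

Σ MᵢCᵢ = 0·884 + 884·1115 + 1744·361 + 1942·648 + 2262·760 + 2575·401 = 0 + 985660 + 629584 + 1258416 + 1719120 + 1032575 = 5625355
Σ Rᵢ = 0 + 255 + 163 + 328 + 447 + 269 = 1462
N̂ = 5625355 / 1462 ≈ 3847.7 → 3848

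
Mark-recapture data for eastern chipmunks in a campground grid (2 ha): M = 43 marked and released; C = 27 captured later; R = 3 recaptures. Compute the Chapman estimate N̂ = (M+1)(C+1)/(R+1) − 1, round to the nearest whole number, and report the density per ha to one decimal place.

density ≈ 153.5 eastern chipmunks per ha

N̂ = 44·28/4 − 1 = 1232/4 − 1 = 307
Density = N̂ / area = 307 / 2 ≈ 153.50 → 153.5 per ha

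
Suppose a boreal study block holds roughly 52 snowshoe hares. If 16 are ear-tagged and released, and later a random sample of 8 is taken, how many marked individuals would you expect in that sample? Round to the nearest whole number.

expected recaptures ≈ 2

The marked fraction of the population is 16/52, so in a sample of 8 expect C·(M/N) marked.
E[R] = 16 × 8 / 52 = 128 / 52 ≈ 2.46 → 2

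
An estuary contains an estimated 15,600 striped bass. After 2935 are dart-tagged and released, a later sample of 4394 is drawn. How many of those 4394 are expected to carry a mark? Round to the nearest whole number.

expected recaptures ≈ 827

The marked fraction of the population is 2935/15600, so in a sample of 4394 expect C·(M/N) marked.
E[R] = 2935 × 4394 / 15600 = 12896390 / 15600 ≈ 826.7 → 827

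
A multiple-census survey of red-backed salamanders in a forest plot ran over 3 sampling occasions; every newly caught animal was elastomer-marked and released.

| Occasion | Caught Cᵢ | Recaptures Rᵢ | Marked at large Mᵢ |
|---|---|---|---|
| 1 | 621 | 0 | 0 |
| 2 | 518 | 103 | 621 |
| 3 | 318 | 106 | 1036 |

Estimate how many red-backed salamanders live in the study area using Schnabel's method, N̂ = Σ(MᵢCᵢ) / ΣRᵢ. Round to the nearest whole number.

N ≈ 3115

Σ MᵢCᵢ = 0·621 + 621·518 + 1036·318 = 0 + 321678 + 329448 = 651126
Σ Rᵢ = 0 + 103 + 106 = 209
N̂ = 651126 / 209 ≈ 3115.4 → 3115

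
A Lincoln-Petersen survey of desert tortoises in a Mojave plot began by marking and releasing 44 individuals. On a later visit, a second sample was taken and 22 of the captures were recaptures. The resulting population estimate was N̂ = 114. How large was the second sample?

From N = M·C/R: C = N·R / M = 114·22 / 44 = 2508 / 44 = 57.

C = 57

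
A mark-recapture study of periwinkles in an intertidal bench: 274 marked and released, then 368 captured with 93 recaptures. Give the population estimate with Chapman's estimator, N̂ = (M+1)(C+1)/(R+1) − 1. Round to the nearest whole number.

N ≈ 1079

N̂ = (274+1)(368+1)/(93+1) − 1 = 275·369/94 − 1
= 101475/94 − 1 ≈ 1079.5 − 1 ≈ 1078.5 → 1079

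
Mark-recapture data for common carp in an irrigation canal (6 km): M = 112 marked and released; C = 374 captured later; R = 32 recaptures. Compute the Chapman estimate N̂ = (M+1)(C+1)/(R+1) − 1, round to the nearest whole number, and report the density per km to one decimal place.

density ≈ 213.8 common carp per km

N̂ = 113·375/33 − 1 = 42375/33 − 1 ≈ 1283.1 → 1283
Density = N̂ / area = 1283 / 6 ≈ 213.83 → 213.8 per km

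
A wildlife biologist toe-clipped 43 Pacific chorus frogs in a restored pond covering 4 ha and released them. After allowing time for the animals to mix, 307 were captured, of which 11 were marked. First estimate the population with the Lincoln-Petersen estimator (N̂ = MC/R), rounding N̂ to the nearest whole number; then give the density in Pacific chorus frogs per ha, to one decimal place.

density ≈ 300.0 Pacific chorus frogs per ha

N̂ = 43·307/11 = 13201/11 ≈ 1200.1 → 1200
Density = N̂ / area = 1200 / 4 = 300.0 per ha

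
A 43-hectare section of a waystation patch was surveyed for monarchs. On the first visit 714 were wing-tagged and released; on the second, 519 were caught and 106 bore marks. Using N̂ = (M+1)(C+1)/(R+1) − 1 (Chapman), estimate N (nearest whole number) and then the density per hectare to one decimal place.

N̂ = 715·520/107 − 1 = 371800/107 − 1 ≈ 3473.8 → 3474
Density = N̂ / area = 3474 / 43 ≈ 80.79 → 80.8 per hectare

density ≈ 80.8 monarchs per hectare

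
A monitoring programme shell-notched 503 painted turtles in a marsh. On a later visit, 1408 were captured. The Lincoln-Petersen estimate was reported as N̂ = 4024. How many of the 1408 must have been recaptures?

From N = M·C/R: R = M·C / N = 503·1408 / 4024 = 708224 / 4024 = 176.

R = 176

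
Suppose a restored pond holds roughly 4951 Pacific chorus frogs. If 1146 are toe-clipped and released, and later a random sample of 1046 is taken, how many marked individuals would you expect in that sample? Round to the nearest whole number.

The marked fraction of the population is 1146/4951, so in a sample of 1046 expect C·(M/N) marked.
E[R] = 1146 × 1046 / 4951 = 1198716 / 4951 ≈ 242.1 → 242

expected recaptures ≈ 242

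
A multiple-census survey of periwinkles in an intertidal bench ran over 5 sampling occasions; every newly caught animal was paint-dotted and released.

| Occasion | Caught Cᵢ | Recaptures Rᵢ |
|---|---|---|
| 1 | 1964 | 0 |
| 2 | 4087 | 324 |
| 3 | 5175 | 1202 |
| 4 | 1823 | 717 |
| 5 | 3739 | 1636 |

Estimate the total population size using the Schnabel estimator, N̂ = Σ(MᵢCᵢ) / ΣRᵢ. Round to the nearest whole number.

Marked at large before each occasion: Mᵢ = Σⱼ<ᵢ (Cⱼ − Rⱼ) → M1=0, M2=1964, M3=5727, M4=9700, M5=10806
Σ MᵢCᵢ = 0·1964 + 1964·4087 + 5727·5175 + 9700·1823 + 10806·3739 = 0 + 8026868 + 29637225 + 17683100 + 40403634 = 95750827
Σ Rᵢ = 0 + 324 + 1202 + 717 + 1636 = 3879
N̂ = 95750827 / 3879 ≈ 24684.4 → 24684

N ≈ 24,684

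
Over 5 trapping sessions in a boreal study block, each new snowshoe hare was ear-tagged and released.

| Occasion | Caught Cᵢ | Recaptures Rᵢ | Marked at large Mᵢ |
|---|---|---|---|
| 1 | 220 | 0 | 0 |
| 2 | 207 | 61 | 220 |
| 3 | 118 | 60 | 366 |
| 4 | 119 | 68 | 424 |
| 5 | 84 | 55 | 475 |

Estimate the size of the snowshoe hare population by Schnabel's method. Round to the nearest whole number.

Σ MᵢCᵢ = 0·220 + 220·207 + 366·118 + 424·119 + 475·84 = 0 + 45540 + 43188 + 50456 + 39900 = 179084
Σ Rᵢ = 0 + 61 + 60 + 68 + 55 = 244
N̂ = 179084 / 244 ≈ 734.0 → 734

N ≈ 734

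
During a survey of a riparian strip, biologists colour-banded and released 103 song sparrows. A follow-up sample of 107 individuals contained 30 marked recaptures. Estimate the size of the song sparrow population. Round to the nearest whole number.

N ≈ 367

The marked fraction in the recapture sample should equal the marked fraction in the population: 30/107 = 103/N.
N = (103 × 107) / 30 = 11021 / 30 ≈ 367.4 → 367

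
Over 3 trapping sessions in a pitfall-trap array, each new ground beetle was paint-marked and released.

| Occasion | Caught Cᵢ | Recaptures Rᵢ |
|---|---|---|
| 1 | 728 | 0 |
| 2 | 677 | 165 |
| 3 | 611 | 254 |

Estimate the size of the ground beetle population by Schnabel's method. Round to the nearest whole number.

Marked at large before each occasion: Mᵢ = Σⱼ<ᵢ (Cⱼ − Rⱼ) → M1=0, M2=728, M3=1240
Σ MᵢCᵢ = 0·728 + 728·677 + 1240·611 = 0 + 492856 + 757640 = 1250496
Σ Rᵢ = 0 + 165 + 254 = 419
N̂ = 1250496 / 419 ≈ 2984.48 → 2984

N ≈ 2984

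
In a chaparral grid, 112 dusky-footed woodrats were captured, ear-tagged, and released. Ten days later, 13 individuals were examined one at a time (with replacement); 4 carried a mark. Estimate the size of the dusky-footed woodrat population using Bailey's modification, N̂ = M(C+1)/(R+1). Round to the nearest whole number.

N ≈ 314

N̂ = 112·(13+1)/(4+1) = 112·14/5 = 1568/5 ≈ 313.6 → 314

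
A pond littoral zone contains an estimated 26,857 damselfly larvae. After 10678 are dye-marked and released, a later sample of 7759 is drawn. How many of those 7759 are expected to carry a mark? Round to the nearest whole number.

Expected recaptures E[R] = M·C / N.
E[R] = 10678 × 7759 / 26857 = 82850602 / 26857 ≈ 3084.9 → 3085

expected recaptures ≈ 3085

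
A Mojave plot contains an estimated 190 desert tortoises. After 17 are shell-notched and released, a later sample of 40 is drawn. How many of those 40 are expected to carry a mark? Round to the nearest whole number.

expected recaptures ≈ 4

Expected recaptures E[R] = M·C / N.
E[R] = 17 × 40 / 190 = 680 / 190 ≈ 3.6 → 4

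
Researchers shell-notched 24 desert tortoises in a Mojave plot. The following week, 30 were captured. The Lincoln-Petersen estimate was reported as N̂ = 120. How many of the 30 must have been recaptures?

From N = M·C/R: R = M·C / N = 24·30 / 120 = 720 / 120 = 6.

R = 6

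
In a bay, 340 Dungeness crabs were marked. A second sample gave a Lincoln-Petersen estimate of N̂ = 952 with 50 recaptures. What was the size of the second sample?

From N = M·C/R: C = N·R / M = 952·50 / 340 = 47600 / 340 = 140.

C = 140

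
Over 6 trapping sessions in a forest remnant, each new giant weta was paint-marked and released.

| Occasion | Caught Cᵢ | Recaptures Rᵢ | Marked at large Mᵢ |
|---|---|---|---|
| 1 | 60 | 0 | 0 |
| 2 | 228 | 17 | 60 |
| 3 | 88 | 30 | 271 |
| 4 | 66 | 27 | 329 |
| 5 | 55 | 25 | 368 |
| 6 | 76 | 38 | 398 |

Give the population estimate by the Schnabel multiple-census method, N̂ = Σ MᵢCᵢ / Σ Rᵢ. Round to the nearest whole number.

N ≈ 801

Σ MᵢCᵢ = 0·60 + 60·228 + 271·88 + 329·66 + 368·55 + 398·76 = 0 + 13680 + 23848 + 21714 + 20240 + 30248 = 109730
Σ Rᵢ = 0 + 17 + 30 + 27 + 25 + 38 = 137
N̂ = 109730 / 137 ≈ 800.9 → 801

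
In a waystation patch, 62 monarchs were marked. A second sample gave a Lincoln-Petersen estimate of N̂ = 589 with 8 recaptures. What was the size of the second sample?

From N = M·C/R: C = N·R / M = 589·8 / 62 = 4712 / 62 = 76.

C = 76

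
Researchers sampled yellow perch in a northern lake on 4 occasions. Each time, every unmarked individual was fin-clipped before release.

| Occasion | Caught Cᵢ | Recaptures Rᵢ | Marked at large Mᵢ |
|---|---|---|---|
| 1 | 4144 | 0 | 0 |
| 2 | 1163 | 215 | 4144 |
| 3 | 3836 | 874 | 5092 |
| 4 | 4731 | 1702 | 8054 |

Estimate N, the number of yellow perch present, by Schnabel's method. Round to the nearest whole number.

N ≈ 22,378

Σ MᵢCᵢ = 0·4144 + 4144·1163 + 5092·3836 + 8054·4731 = 0 + 4819472 + 19532912 + 38103474 = 62455858
Σ Rᵢ = 0 + 215 + 874 + 1702 = 2791
N̂ = 62455858 / 2791 ≈ 22377.6 → 22378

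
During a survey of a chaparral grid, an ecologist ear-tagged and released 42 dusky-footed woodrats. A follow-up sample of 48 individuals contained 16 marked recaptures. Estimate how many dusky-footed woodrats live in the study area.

N = 126

Lincoln-Petersen assumes M/N = R/C, so N = M·C / R.
N = (42 × 48) / 16 = 2016 / 16 = 126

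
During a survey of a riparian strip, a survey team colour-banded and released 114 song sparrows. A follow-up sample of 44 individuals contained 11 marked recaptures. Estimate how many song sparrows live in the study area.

N = 456

N = (114 × 44) / 11 = 5016 / 11 = 456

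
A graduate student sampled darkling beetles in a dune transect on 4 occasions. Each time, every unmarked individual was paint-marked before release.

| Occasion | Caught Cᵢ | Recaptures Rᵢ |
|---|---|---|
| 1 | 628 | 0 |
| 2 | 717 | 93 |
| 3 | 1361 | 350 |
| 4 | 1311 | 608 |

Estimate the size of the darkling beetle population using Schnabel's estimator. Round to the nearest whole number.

Marked at large before each occasion: Mᵢ = Σⱼ<ᵢ (Cⱼ − Rⱼ) → M1=0, M2=628, M3=1252, M4=2263
Σ MᵢCᵢ = 0·628 + 628·717 + 1252·1361 + 2263·1311 = 0 + 450276 + 1703972 + 2966793 = 5121041
Σ Rᵢ = 0 + 93 + 350 + 608 = 1051
N̂ = 5121041 / 1051 ≈ 4872.5 → 4873

N ≈ 4873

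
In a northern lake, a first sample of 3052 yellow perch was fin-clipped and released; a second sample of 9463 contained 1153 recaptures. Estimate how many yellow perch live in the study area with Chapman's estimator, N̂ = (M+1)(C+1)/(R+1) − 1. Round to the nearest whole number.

N ≈ 25,037

N̂ = (3052+1)(9463+1)/(1153+1) − 1 = 3053·9464/1154 − 1
= 28893592/1154 − 1 ≈ 25037.8 − 1 ≈ 25036.8 → 25037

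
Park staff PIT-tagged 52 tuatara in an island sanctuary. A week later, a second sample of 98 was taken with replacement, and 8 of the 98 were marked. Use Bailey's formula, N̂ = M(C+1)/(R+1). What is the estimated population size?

N = 572

N̂ = 52·(98+1)/(8+1) = 52·99/9 = 5148/9 = 572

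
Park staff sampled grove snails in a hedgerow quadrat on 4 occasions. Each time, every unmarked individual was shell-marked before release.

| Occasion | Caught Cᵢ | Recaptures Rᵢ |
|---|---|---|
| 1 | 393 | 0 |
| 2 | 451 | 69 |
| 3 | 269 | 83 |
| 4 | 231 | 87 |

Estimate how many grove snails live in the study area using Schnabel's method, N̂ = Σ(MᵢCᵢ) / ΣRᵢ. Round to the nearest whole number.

Marked at large before each occasion: Mᵢ = Σⱼ<ᵢ (Cⱼ − Rⱼ) → M1=0, M2=393, M3=775, M4=961
Σ MᵢCᵢ = 0·393 + 393·451 + 775·269 + 961·231 = 0 + 177243 + 208475 + 221991 = 607709
Σ Rᵢ = 0 + 69 + 83 + 87 = 239
N̂ = 607709 / 239 ≈ 2542.7 → 2543

N ≈ 2543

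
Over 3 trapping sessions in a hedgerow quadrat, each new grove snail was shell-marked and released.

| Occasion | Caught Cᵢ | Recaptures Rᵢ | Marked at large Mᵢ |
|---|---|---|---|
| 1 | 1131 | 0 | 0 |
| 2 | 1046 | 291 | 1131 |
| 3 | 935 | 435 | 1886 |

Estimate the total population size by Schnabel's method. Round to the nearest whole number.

Σ MᵢCᵢ = 0·1131 + 1131·1046 + 1886·935 = 0 + 1183026 + 1763410 = 2946436
Σ Rᵢ = 0 + 291 + 435 = 726
N̂ = 2946436 / 726 ≈ 4058.45 → 4058

N ≈ 4058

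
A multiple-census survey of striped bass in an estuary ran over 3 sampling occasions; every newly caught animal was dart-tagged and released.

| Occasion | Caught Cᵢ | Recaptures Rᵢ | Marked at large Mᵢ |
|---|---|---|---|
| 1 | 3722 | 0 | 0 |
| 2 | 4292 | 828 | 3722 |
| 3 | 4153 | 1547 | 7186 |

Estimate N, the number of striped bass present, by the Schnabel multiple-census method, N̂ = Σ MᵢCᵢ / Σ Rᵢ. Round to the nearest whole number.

Σ MᵢCᵢ = 0·3722 + 3722·4292 + 7186·4153 = 0 + 15974824 + 29843458 = 45818282
Σ Rᵢ = 0 + 828 + 1547 = 2375
N̂ = 45818282 / 2375 ≈ 19291.9 → 19292

N ≈ 19,292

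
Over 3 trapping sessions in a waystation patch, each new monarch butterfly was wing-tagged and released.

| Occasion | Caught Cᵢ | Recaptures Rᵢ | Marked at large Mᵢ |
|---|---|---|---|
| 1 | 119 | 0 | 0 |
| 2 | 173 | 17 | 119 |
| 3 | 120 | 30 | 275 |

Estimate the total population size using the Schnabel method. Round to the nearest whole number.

N ≈ 1140

Σ MᵢCᵢ = 0·119 + 119·173 + 275·120 = 0 + 20587 + 33000 = 53587
Σ Rᵢ = 0 + 17 + 30 = 47
N̂ = 53587 / 47 ≈ 1140.1 → 1140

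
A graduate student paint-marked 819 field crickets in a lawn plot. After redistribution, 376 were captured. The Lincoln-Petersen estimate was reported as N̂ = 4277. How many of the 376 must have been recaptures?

R = 72

From N = M·C/R: R = M·C / N = 819·376 / 4277 = 307944 / 4277 = 72.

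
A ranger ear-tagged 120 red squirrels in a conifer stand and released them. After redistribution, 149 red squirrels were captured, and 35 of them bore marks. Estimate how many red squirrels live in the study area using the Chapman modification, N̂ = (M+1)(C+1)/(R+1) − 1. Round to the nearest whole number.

N̂ = (120+1)(149+1)/(35+1) − 1 = 121·150/36 − 1
= 18150/36 − 1 ≈ 504.2 − 1 ≈ 503.2 → 503

N ≈ 503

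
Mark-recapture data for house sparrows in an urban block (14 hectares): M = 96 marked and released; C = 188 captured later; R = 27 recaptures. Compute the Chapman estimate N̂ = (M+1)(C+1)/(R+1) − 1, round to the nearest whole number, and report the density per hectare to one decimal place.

density ≈ 46.7 house sparrows per hectare

N̂ = 97·189/28 − 1 = 18333/28 − 1 ≈ 653.8 → 654
Density = N̂ / area = 654 / 14 ≈ 46.71 → 46.7 per hectare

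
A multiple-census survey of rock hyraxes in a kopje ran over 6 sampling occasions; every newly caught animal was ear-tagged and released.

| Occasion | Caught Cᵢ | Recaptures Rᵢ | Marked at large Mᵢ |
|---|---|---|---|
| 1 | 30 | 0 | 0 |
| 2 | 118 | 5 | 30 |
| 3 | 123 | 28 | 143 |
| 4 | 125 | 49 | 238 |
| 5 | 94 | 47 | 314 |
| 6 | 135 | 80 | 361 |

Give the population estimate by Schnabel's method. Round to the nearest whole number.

N ≈ 618

Σ MᵢCᵢ = 0·30 + 30·118 + 143·123 + 238·125 + 314·94 + 361·135 = 0 + 3540 + 17589 + 29750 + 29516 + 48735 = 129130
Σ Rᵢ = 0 + 5 + 28 + 49 + 47 + 80 = 209
N̂ = 129130 / 209 ≈ 617.8 → 618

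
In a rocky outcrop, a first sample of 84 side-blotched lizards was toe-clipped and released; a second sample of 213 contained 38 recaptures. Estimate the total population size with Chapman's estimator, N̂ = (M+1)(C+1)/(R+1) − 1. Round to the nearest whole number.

N ≈ 465

N̂ = (84+1)(213+1)/(38+1) − 1 = 85·214/39 − 1
= 18190/39 − 1 ≈ 466.4 − 1 ≈ 465.4 → 465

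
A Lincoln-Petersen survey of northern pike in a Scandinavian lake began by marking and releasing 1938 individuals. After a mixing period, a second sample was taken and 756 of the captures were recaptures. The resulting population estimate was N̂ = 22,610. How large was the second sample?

From N = M·C/R: C = N·R / M = 22610·756 / 1938 = 17093160 / 1938 = 8820.

C = 8820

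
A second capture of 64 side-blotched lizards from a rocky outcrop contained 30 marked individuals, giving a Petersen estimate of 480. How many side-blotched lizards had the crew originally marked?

M = 225

From N = M·C/R: M = N·R / C = 480·30 / 64 = 14400 / 64 = 225.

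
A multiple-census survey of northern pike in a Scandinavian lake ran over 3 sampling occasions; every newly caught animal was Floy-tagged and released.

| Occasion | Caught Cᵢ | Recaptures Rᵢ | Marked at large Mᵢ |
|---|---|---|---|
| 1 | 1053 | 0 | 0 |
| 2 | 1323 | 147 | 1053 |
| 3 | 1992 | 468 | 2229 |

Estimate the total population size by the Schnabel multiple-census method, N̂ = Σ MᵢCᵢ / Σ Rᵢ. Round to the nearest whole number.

Σ MᵢCᵢ = 0·1053 + 1053·1323 + 2229·1992 = 0 + 1393119 + 4440168 = 5833287
Σ Rᵢ = 0 + 147 + 468 = 615
N̂ = 5833287 / 615 ≈ 9485.0 → 9485

N ≈ 9485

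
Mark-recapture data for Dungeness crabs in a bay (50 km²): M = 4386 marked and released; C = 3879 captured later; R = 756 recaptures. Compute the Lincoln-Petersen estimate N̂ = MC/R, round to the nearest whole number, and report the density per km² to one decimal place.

N̂ = 4386·3879/756 = 17013294/756 ≈ 22504.4 → 22504
Density = N̂ / area = 22504 / 50 ≈ 450.08 → 450.1 per km²

density ≈ 450.1 Dungeness crabs per km²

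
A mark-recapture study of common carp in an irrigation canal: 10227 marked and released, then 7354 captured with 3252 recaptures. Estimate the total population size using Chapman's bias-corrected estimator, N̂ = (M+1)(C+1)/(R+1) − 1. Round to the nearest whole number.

N̂ = (10227+1)(7354+1)/(3252+1) − 1 = 10228·7355/3253 − 1
= 75226940/3253 − 1 ≈ 23125.4 − 1 ≈ 23124.4 → 23124

N ≈ 23,124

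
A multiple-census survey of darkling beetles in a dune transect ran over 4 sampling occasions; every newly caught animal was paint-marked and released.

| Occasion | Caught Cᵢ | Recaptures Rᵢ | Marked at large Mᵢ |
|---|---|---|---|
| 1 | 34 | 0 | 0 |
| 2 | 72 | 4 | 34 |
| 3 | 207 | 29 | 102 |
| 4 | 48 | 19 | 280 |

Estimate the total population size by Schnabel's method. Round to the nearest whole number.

Σ MᵢCᵢ = 0·34 + 34·72 + 102·207 + 280·48 = 0 + 2448 + 21114 + 13440 = 37002
Σ Rᵢ = 0 + 4 + 29 + 19 = 52
N̂ = 37002 / 52 ≈ 711.6 → 712

N ≈ 712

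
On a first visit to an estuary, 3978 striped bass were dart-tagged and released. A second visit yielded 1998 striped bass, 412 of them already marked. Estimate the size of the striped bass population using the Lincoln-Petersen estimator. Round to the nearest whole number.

N ≈ 19,291

N = (3978 × 1998) / 412 = 7948044 / 412 ≈ 19291.4 → 19291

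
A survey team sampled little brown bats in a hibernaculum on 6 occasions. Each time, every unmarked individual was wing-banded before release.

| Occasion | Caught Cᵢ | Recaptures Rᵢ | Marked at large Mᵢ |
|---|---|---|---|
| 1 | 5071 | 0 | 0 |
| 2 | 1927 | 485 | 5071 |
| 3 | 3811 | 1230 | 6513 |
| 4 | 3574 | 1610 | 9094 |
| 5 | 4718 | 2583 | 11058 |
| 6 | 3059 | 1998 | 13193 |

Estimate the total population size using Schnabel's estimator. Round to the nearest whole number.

Σ MᵢCᵢ = 0·5071 + 5071·1927 + 6513·3811 + 9094·3574 + 11058·4718 + 13193·3059 = 0 + 9771817 + 24821043 + 32501956 + 52171644 + 40357387 = 159623847
Σ Rᵢ = 0 + 485 + 1230 + 1610 + 2583 + 1998 = 7906
N̂ = 159623847 / 7906 ≈ 20190.2 → 20190

N ≈ 20,190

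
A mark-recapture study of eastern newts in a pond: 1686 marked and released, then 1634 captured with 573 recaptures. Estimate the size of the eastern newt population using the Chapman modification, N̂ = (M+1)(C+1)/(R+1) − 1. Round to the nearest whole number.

N̂ = (1686+1)(1634+1)/(573+1) − 1 = 1687·1635/574 − 1
= 2758245/574 − 1 ≈ 4805.3 − 1 ≈ 4804.3 → 4804

N ≈ 4804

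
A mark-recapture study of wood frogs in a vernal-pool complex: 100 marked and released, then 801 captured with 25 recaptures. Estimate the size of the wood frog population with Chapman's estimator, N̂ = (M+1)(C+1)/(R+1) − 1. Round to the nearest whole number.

N ≈ 3114

N̂ = (100+1)(801+1)/(25+1) − 1 = 101·802/26 − 1
= 81002/26 − 1 ≈ 3115.46 − 1 ≈ 3114.46 → 3114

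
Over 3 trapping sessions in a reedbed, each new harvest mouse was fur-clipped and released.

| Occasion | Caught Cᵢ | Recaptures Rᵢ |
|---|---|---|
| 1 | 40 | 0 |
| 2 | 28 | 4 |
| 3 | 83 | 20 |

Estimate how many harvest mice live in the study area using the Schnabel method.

Marked at large before each occasion: Mᵢ = Σⱼ<ᵢ (Cⱼ − Rⱼ) → M1=0, M2=40, M3=64
Σ MᵢCᵢ = 0·40 + 40·28 + 64·83 = 0 + 1120 + 5312 = 6432
Σ Rᵢ = 0 + 4 + 20 = 24
N̂ = 6432 / 24 = 268

N = 268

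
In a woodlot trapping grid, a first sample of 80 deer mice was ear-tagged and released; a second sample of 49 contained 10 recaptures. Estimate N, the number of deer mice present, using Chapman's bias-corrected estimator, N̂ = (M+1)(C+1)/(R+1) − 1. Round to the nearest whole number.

N ≈ 367

N̂ = (80+1)(49+1)/(10+1) − 1 = 81·50/11 − 1
= 4050/11 − 1 ≈ 368.2 − 1 ≈ 367.2 → 367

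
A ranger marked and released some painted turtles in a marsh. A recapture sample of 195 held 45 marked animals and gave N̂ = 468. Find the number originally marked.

From N = M·C/R: M = N·R / C = 468·45 / 195 = 21060 / 195 = 108.

M = 108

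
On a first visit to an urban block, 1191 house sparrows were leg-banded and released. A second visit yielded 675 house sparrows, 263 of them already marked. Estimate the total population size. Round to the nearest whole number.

N ≈ 3057

If marked individuals mix randomly, R/C ≈ M/N, giving N ≈ M·C/R.
N = (1191 × 675) / 263 = 803925 / 263 ≈ 3056.7 → 3057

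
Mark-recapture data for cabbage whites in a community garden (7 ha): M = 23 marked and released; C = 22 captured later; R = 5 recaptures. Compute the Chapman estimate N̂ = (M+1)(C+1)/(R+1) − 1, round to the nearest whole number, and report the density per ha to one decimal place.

N̂ = 24·23/6 − 1 = 552/6 − 1 = 91
Density = N̂ / area = 91 / 7 = 13.0 per ha

density ≈ 13.0 cabbage whites per ha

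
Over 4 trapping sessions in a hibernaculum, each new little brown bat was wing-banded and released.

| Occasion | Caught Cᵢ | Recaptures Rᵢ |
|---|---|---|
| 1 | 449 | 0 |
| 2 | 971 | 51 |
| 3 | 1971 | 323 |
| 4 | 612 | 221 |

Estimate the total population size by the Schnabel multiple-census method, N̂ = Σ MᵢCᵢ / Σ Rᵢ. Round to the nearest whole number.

Marked at large before each occasion: Mᵢ = Σⱼ<ᵢ (Cⱼ − Rⱼ) → M1=0, M2=449, M3=1369, M4=3017
Σ MᵢCᵢ = 0·449 + 449·971 + 1369·1971 + 3017·612 = 0 + 435979 + 2698299 + 1846404 = 4980682
Σ Rᵢ = 0 + 51 + 323 + 221 = 595
N̂ = 4980682 / 595 ≈ 8370.9 → 8371

N ≈ 8371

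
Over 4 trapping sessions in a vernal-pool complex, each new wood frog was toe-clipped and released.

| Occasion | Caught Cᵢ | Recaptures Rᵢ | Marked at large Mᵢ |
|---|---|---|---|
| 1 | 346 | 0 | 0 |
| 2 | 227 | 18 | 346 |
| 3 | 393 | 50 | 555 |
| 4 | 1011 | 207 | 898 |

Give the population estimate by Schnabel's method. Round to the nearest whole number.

N ≈ 4380

Σ MᵢCᵢ = 0·346 + 346·227 + 555·393 + 898·1011 = 0 + 78542 + 218115 + 907878 = 1204535
Σ Rᵢ = 0 + 18 + 50 + 207 = 275
N̂ = 1204535 / 275 ≈ 4380.1 → 4380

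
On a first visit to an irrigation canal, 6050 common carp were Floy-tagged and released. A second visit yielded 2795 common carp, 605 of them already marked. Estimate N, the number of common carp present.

N = (6050 × 2795) / 605 = 16909750 / 605 = 27950

N = 27,950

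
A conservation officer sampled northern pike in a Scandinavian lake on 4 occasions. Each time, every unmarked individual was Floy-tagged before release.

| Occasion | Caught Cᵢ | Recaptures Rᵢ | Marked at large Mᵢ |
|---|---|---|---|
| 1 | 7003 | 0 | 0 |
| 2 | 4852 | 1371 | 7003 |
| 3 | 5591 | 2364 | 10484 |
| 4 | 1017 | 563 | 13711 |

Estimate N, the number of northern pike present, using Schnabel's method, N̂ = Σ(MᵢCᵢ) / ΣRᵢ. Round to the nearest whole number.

Σ MᵢCᵢ = 0·7003 + 7003·4852 + 10484·5591 + 13711·1017 = 0 + 33978556 + 58616044 + 13944087 = 106538687
Σ Rᵢ = 0 + 1371 + 2364 + 563 = 4298
N̂ = 106538687 / 4298 ≈ 24788.0 → 24788

N ≈ 24,788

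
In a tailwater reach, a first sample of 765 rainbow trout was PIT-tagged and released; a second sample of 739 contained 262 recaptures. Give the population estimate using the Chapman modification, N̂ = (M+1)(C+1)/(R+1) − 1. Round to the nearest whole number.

N̂ = (765+1)(739+1)/(262+1) − 1 = 766·740/263 − 1
= 566840/263 − 1 ≈ 2155.3 − 1 ≈ 2154.3 → 2154

N ≈ 2154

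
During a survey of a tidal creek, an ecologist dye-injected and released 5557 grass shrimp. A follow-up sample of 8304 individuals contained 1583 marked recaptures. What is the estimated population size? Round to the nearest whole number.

N ≈ 29,151

Lincoln-Petersen assumes M/N = R/C, so N = M·C / R.
N = (5557 × 8304) / 1583 = 46145328 / 1583 ≈ 29150.6 → 29151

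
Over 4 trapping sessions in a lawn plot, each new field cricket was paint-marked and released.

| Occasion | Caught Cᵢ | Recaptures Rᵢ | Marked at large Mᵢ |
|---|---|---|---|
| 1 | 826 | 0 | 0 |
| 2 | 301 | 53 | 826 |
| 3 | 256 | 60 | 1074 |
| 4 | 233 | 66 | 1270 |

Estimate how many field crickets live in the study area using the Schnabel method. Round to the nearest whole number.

N ≈ 4578

Σ MᵢCᵢ = 0·826 + 826·301 + 1074·256 + 1270·233 = 0 + 248626 + 274944 + 295910 = 819480
Σ Rᵢ = 0 + 53 + 60 + 66 = 179
N̂ = 819480 / 179 ≈ 4578.1 → 4578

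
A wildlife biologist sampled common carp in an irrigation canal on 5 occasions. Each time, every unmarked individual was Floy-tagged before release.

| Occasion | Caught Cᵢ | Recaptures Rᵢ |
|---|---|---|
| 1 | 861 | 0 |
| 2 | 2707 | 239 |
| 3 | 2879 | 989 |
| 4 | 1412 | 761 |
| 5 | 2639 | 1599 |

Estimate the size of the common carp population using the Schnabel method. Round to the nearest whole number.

N ≈ 9692

Marked at large before each occasion: Mᵢ = Σⱼ<ᵢ (Cⱼ − Rⱼ) → M1=0, M2=861, M3=3329, M4=5219, M5=5870
Σ MᵢCᵢ = 0·861 + 861·2707 + 3329·2879 + 5219·1412 + 5870·2639 = 0 + 2330727 + 9584191 + 7369228 + 15490930 = 34775076
Σ Rᵢ = 0 + 239 + 989 + 761 + 1599 = 3588
N̂ = 34775076 / 3588 ≈ 9692.1 → 9692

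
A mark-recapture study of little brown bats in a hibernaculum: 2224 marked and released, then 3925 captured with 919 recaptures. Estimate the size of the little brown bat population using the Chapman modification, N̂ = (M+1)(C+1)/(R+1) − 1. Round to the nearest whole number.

N̂ = (2224+1)(3925+1)/(919+1) − 1 = 2225·3926/920 − 1
= 8735350/920 − 1 ≈ 9494.9 − 1 ≈ 9493.9 → 9494

N ≈ 9494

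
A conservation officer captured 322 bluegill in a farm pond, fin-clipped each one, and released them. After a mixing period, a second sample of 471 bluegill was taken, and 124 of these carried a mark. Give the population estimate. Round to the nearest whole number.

N ≈ 1223

The marked fraction in the recapture sample should equal the marked fraction in the population: 124/471 = 322/N.
N = (322 × 471) / 124 = 151662 / 124 ≈ 1223.1 → 1223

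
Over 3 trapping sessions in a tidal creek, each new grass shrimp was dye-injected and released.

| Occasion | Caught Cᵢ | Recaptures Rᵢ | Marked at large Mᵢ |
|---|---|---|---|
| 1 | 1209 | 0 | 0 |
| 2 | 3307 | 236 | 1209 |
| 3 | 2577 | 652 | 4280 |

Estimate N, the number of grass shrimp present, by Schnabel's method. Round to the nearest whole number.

N ≈ 16,923

Σ MᵢCᵢ = 0·1209 + 1209·3307 + 4280·2577 = 0 + 3998163 + 11029560 = 15027723
Σ Rᵢ = 0 + 236 + 652 = 888
N̂ = 15027723 / 888 ≈ 16923.1 → 16923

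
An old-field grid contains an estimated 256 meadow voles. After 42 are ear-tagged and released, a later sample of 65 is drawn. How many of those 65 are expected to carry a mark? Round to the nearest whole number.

Expected recaptures E[R] = M·C / N.
E[R] = 42 × 65 / 256 = 2730 / 256 ≈ 10.7 → 11

expected recaptures ≈ 11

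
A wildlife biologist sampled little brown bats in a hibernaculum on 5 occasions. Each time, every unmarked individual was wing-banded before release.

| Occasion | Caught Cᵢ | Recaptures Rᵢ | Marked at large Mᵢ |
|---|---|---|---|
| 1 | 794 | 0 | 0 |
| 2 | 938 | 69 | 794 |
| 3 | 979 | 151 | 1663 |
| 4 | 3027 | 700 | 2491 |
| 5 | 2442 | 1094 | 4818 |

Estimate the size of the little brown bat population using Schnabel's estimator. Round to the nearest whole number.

Σ MᵢCᵢ = 0·794 + 794·938 + 1663·979 + 2491·3027 + 4818·2442 = 0 + 744772 + 1628077 + 7540257 + 11765556 = 21678662
Σ Rᵢ = 0 + 69 + 151 + 700 + 1094 = 2014
N̂ = 21678662 / 2014 ≈ 10764.0 → 10764

N ≈ 10,764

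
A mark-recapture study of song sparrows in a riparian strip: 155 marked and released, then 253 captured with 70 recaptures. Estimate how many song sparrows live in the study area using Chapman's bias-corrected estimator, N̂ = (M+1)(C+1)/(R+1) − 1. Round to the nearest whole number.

N̂ = (155+1)(253+1)/(70+1) − 1 = 156·254/71 − 1
= 39624/71 − 1 ≈ 558.1 − 1 ≈ 557.1 → 557

N ≈ 557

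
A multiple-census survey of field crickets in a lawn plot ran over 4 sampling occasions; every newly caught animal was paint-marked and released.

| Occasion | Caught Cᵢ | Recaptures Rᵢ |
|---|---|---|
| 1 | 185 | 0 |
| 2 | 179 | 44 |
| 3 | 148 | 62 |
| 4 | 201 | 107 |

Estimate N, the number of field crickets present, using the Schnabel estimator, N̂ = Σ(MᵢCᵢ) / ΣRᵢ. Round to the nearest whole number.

N ≈ 761

Marked at large before each occasion: Mᵢ = Σⱼ<ᵢ (Cⱼ − Rⱼ) → M1=0, M2=185, M3=320, M4=406
Σ MᵢCᵢ = 0·185 + 185·179 + 320·148 + 406·201 = 0 + 33115 + 47360 + 81606 = 162081
Σ Rᵢ = 0 + 44 + 62 + 107 = 213
N̂ = 162081 / 213 ≈ 760.9 → 761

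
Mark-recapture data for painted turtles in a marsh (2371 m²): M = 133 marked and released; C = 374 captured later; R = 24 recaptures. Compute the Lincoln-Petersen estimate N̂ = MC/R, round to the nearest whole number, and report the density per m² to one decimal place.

N̂ = 133·374/24 = 49742/24 ≈ 2072.6 → 2073
Density = N̂ / area = 2073 / 2371 ≈ 0.87 → 0.9 per m²

density ≈ 0.9 painted turtles per m²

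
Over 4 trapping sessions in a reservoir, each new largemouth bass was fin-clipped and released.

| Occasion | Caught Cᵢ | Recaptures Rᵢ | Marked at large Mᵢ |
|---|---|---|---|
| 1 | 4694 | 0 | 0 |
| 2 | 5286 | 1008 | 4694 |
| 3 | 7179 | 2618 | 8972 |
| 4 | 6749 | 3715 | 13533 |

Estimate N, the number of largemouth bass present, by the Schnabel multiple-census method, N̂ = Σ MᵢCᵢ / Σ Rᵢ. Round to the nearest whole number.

Σ MᵢCᵢ = 0·4694 + 4694·5286 + 8972·7179 + 13533·6749 = 0 + 24812484 + 64409988 + 91334217 = 180556689
Σ Rᵢ = 0 + 1008 + 2618 + 3715 = 7341
N̂ = 180556689 / 7341 ≈ 24595.7 → 24596

N ≈ 24,596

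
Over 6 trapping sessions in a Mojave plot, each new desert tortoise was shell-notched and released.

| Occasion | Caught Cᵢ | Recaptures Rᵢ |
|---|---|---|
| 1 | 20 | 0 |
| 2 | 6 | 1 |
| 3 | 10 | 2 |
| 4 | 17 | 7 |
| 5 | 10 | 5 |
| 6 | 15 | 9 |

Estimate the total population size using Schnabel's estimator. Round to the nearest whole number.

N ≈ 87

Marked at large before each occasion: Mᵢ = Σⱼ<ᵢ (Cⱼ − Rⱼ) → M1=0, M2=20, M3=25, M4=33, M5=43, M6=48
Σ MᵢCᵢ = 0·20 + 20·6 + 25·10 + 33·17 + 43·10 + 48·15 = 0 + 120 + 250 + 561 + 430 + 720 = 2081
Σ Rᵢ = 0 + 1 + 2 + 7 + 5 + 9 = 24
N̂ = 2081 / 24 ≈ 86.7 → 87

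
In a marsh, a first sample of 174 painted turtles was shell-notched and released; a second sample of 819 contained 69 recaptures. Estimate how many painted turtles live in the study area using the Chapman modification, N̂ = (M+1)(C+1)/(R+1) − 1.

N = 2049

N̂ = (174+1)(819+1)/(69+1) − 1 = 175·820/70 − 1
= 143500/70 − 1 = 2050 − 1 = 2049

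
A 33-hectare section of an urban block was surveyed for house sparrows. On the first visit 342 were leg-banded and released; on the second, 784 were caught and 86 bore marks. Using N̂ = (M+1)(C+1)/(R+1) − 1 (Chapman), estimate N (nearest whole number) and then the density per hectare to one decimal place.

density ≈ 93.8 house sparrows per hectare

N̂ = 343·785/87 − 1 = 269255/87 − 1 ≈ 3093.9 → 3094
Density = N̂ / area = 3094 / 33 ≈ 93.76 → 93.8 per hectare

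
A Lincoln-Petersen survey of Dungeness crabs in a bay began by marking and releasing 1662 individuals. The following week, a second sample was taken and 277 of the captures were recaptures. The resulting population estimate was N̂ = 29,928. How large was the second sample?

C = 4988

From N = M·C/R: C = N·R / M = 29928·277 / 1662 = 8290056 / 1662 = 4988.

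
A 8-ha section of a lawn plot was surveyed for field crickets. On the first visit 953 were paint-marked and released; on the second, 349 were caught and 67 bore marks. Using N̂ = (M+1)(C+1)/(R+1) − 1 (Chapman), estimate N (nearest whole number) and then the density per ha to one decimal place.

N̂ = 954·350/68 − 1 = 333900/68 − 1 ≈ 4909.3 → 4909
Density = N̂ / area = 4909 / 8 ≈ 613.62 → 613.6 per ha

density ≈ 613.6 field crickets per ha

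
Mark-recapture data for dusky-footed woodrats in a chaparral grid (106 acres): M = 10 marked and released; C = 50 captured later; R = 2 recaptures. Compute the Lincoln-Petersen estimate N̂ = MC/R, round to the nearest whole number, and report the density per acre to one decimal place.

N̂ = 10·50/2 = 500/2 = 250
Density = N̂ / area = 250 / 106 ≈ 2.36 → 2.4 per acre

density ≈ 2.4 dusky-footed woodrats per acre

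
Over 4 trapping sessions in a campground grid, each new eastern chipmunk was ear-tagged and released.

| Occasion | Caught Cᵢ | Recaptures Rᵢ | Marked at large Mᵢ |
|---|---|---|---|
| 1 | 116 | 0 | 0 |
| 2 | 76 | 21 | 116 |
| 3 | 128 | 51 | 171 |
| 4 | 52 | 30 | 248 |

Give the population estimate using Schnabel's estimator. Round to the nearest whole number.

Σ MᵢCᵢ = 0·116 + 116·76 + 171·128 + 248·52 = 0 + 8816 + 21888 + 12896 = 43600
Σ Rᵢ = 0 + 21 + 51 + 30 = 102
N̂ = 43600 / 102 ≈ 427.45 → 427

N ≈ 427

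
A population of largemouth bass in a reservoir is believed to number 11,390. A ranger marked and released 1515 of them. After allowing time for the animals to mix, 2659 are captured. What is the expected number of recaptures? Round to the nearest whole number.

Expected recaptures E[R] = M·C / N.
E[R] = 1515 × 2659 / 11390 = 4028385 / 11390 ≈ 353.7 → 354

expected recaptures ≈ 354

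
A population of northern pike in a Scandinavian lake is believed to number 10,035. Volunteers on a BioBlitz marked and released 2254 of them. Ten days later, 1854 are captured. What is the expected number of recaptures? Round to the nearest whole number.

Expected recaptures E[R] = M·C / N.
E[R] = 2254 × 1854 / 10035 = 4178916 / 10035 ≈ 416.4 → 416

expected recaptures ≈ 416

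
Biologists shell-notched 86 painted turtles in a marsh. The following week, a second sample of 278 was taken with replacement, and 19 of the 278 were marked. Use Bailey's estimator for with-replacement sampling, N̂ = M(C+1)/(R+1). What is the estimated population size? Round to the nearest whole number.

N̂ = 86·(278+1)/(19+1) = 86·279/20 = 23994/20 ≈ 1199.7 → 1200

N ≈ 1200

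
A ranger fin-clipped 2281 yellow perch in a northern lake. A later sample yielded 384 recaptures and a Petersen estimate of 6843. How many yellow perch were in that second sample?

C = 1152

From N = M·C/R: C = N·R / M = 6843·384 / 2281 = 2627712 / 2281 = 1152.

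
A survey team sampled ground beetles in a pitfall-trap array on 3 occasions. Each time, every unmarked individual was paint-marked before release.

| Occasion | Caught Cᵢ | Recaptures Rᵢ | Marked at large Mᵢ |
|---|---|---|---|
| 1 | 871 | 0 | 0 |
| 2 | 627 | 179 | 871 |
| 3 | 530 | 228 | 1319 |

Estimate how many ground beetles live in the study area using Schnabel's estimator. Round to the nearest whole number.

N ≈ 3059

Σ MᵢCᵢ = 0·871 + 871·627 + 1319·530 = 0 + 546117 + 699070 = 1245187
Σ Rᵢ = 0 + 179 + 228 = 407
N̂ = 1245187 / 407 ≈ 3059.4 → 3059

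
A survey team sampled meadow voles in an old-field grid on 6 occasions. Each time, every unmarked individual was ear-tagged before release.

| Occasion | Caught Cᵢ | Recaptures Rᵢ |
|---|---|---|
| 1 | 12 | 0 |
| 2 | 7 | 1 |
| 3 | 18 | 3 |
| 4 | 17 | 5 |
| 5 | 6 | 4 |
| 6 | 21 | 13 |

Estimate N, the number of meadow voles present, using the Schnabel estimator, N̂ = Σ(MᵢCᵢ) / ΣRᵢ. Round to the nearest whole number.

N ≈ 86

Marked at large before each occasion: Mᵢ = Σⱼ<ᵢ (Cⱼ − Rⱼ) → M1=0, M2=12, M3=18, M4=33, M5=45, M6=47
Σ MᵢCᵢ = 0·12 + 12·7 + 18·18 + 33·17 + 45·6 + 47·21 = 0 + 84 + 324 + 561 + 270 + 987 = 2226
Σ Rᵢ = 0 + 1 + 3 + 5 + 4 + 13 = 26
N̂ = 2226 / 26 ≈ 85.6 → 86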